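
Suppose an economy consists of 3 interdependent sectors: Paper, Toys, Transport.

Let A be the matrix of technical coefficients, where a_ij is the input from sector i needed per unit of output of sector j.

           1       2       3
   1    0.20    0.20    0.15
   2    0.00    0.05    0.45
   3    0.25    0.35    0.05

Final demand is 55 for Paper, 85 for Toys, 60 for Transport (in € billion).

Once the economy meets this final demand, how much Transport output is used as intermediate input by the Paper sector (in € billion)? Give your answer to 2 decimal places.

z_31 = 35.11

I − A =
  [   0.80    -0.20    -0.15]
  [   0.00     0.95    -0.45]
  [  -0.25    -0.35     0.95]
Cofactors of I−A, C_ij = (−1)^(i+j)·(minor ij) (rows/columns in the sector order above):
  C_11 = (0.95)(0.95) − (-0.45)(-0.35) = 0.7450
  C_12 = −[(0.00)(0.95) − (-0.45)(-0.25)] = 0.1125
  C_13 = (0.00)(-0.35) − (0.95)(-0.25) = 0.2375
  C_21 = −[(-0.20)(0.95) − (-0.15)(-0.35)] = 0.2425
  C_22 = (0.80)(0.95) − (-0.15)(-0.25) = 0.7225
  C_23 = −[(0.80)(-0.35) − (-0.20)(-0.25)] = 0.3300
  C_31 = (-0.20)(-0.45) − (-0.15)(0.95) = 0.2325
  C_32 = −[(0.80)(-0.45) − (-0.15)(0.00)] = 0.3600
  C_33 = (0.80)(0.95) − (-0.20)(0.00) = 0.7600
det(I−A) = Σ_j (I−A)_1j·C_1j = (0.80)(0.7450) + (-0.20)(0.1125) + (-0.15)(0.2375) = 0.537875
adj(I−A) = Cᵀ =
  [ 0.7450   0.2425   0.2325]
  [ 0.1125   0.7225   0.3600]
  [ 0.2375   0.3300   0.7600]
(I − A)⁻¹ = adj(I−A) / det(I−A) ≈
  [   1.3851     0.4508     0.4323]
  [   0.2092     1.3432     0.6693]
  [   0.4416     0.6135     1.4130]
First solve x = (I − A)⁻¹ d = adj(I−A)·d / det(I−A); in particular x_1 = (0.7450·55 + 0.2425·85 + 0.2325·60) / 0.537875 = 75.5375 / 0.537875 ≈ 140.4369.
Intermediate flow from 3 to 1: z_31 = a_31 · x_1 = 0.25 × 75.5375 / 0.537875 = 18.884375 / 0.537875 ≈ 35.11.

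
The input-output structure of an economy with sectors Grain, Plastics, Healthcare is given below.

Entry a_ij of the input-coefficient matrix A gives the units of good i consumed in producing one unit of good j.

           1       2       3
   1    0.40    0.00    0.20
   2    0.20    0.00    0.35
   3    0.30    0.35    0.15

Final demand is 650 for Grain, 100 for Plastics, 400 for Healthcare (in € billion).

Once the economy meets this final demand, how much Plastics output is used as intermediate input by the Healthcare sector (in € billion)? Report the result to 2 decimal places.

I − A =
  [   0.60     0.00    -0.20]
  [  -0.20     1.00    -0.35]
  [  -0.30    -0.35     0.85]
Cofactors of I−A, C_ij = (−1)^(i+j)·(minor ij) (rows/columns in the sector order above):
  C_11 = (1.00)(0.85) − (-0.35)(-0.35) = 0.7275
  C_12 = −[(-0.20)(0.85) − (-0.35)(-0.30)] = 0.2750
  C_13 = (-0.20)(-0.35) − (1.00)(-0.30) = 0.3700
  C_21 = −[(0.00)(0.85) − (-0.20)(-0.35)] = 0.0700
  C_22 = (0.60)(0.85) − (-0.20)(-0.30) = 0.4500
  C_23 = −[(0.60)(-0.35) − (0.00)(-0.30)] = 0.2100
  C_31 = (0.00)(-0.35) − (-0.20)(1.00) = 0.2000
  C_32 = −[(0.60)(-0.35) − (-0.20)(-0.20)] = 0.2500
  C_33 = (0.60)(1.00) − (0.00)(-0.20) = 0.6000
det(I−A) = Σ_j (I−A)_1j·C_1j = (0.60)(0.7275) + (0.00)(0.2750) + (-0.20)(0.3700) = 0.3625
adj(I−A) = Cᵀ =
  [ 0.7275   0.0700   0.2000]
  [ 0.2750   0.4500   0.2500]
  [ 0.3700   0.2100   0.6000]
(I − A)⁻¹ = adj(I−A) / det(I−A) ≈
  [   2.0069     0.1931     0.5517]
  [   0.7586     1.2414     0.6897]
  [   1.0207     0.5793     1.6552]
First solve x = (I − A)⁻¹ d = adj(I−A)·d / det(I−A); in particular x_3 = (0.3700·650 + 0.2100·100 + 0.6000·400) / 0.3625 = 501.50 / 0.3625 ≈ 1383.4483.
Intermediate flow from 2 to 3: z_23 = a_23 · x_3 = 0.35 × 501.50 / 0.3625 = 175.525 / 0.3625 ≈ 484.21.

z_23 = 484.21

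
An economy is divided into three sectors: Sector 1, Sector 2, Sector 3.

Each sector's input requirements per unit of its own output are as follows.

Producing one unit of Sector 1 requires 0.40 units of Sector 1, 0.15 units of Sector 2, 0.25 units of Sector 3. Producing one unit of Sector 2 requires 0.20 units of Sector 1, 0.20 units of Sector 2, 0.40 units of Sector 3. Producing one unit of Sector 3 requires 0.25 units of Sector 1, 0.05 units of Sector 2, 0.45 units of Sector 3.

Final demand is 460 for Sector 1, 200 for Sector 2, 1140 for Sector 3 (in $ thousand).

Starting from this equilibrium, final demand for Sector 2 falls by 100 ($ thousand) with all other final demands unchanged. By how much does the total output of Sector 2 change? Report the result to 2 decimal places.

I − A =
  [   0.60    -0.20    -0.25]
  [  -0.15     0.80    -0.05]
  [  -0.25    -0.40     0.55]
Cofactors of I−A, C_ij = (−1)^(i+j)·(minor ij) (rows/columns in the sector order above):
  C_11 = (0.80)(0.55) − (-0.05)(-0.40) = 0.4200
  C_12 = −[(-0.15)(0.55) − (-0.05)(-0.25)] = 0.0950
  C_13 = (-0.15)(-0.40) − (0.80)(-0.25) = 0.2600
  C_21 = −[(-0.20)(0.55) − (-0.25)(-0.40)] = 0.2100
  C_22 = (0.60)(0.55) − (-0.25)(-0.25) = 0.2675
  C_23 = −[(0.60)(-0.40) − (-0.20)(-0.25)] = 0.2900
  C_31 = (-0.20)(-0.05) − (-0.25)(0.80) = 0.2100
  C_32 = −[(0.60)(-0.05) − (-0.25)(-0.15)] = 0.0675
  C_33 = (0.60)(0.80) − (-0.20)(-0.15) = 0.4500
det(I−A) = Σ_j (I−A)_1j·C_1j = (0.60)(0.4200) + (-0.20)(0.0950) + (-0.25)(0.2600) = 0.1680
adj(I−A) = Cᵀ =
  [ 0.4200   0.2100   0.2100]
  [ 0.0950   0.2675   0.0675]
  [ 0.2600   0.2900   0.4500]
(I − A)⁻¹ = adj(I−A) / det(I−A) ≈
  [   2.5000     1.2500     1.2500]
  [   0.5655     1.5923     0.4018]
  [   1.5476     1.7262     2.6786]
Δx = (I − A)⁻¹ Δd with Δd having -100 in the Sector 2 component and 0 elsewhere.
So Δx_2 = L_22 · (-100), where L_22 = adj(I−A)_22 / det(I−A) = 0.2675 / 0.1680.
Δx_2 = 0.2675 × (-100) / 0.1680 = -26.75 / 0.1680 ≈ -159.23.

Δx_2 = -159.23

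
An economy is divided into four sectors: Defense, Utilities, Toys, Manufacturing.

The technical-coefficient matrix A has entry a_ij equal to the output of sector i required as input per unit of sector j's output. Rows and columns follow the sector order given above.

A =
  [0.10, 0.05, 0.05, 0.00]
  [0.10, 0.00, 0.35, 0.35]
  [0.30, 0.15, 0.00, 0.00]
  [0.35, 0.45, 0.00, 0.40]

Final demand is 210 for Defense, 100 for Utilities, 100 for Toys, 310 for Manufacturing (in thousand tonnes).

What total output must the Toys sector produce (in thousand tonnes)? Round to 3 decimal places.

x_T = 279.773

I − A =
  [   0.90    -0.05    -0.05     0.00]
  [  -0.10     1.00    -0.35    -0.35]
  [  -0.30    -0.15     1.00     0.00]
  [  -0.35    -0.45     0.00     0.60]
Compute the cofactors C_ij = (−1)^(i+j)·(3×3 minor ij) of I−A; the adjugate is their transpose:
adj(I−A) = Cᵀ =
  [ 0.411000   0.034500   0.032625   0.020125]
  [ 0.245500   0.531000   0.198125   0.309750]
  [ 0.160125   0.090000   0.389125   0.052500]
  [ 0.423875   0.418375   0.167625   0.826750]
det(I−A) = Σ_j (I−A)_1j·C_1j = (0.90)(0.411000) + (-0.05)(0.245500) + (-0.05)(0.160125) + (0.00)(0.423875) = 0.34961875
(I − A)⁻¹ = adj(I−A) / det(I−A) ≈
  [   1.1756     0.0987     0.0933     0.0576]
  [   0.7022     1.5188     0.5667     0.8860]
  [   0.4580     0.2574     1.1130     0.1502]
  [   1.2124     1.1967     0.4795     2.3647]
x = (I − A)⁻¹ d = adj(I−A)·d / det(I−A), with det(I−A) = 0.34961875:
  x_D = (0.411000·210 + 0.034500·100 + 0.032625·100 + 0.020125·310) / 0.34961875 = 99.26125 / 0.34961875 ≈ 283.913
  x_U = (0.245500·210 + 0.531000·100 + 0.198125·100 + 0.309750·310) / 0.34961875 = 220.49 / 0.34961875 ≈ 630.658
  x_T = (0.160125·210 + 0.090000·100 + 0.389125·100 + 0.052500·310) / 0.34961875 = 97.81375 / 0.34961875 ≈ 279.773
  x_M = (0.423875·210 + 0.418375·100 + 0.167625·100 + 0.826750·310) / 0.34961875 = 403.90625 / 0.34961875 ≈ 1155.276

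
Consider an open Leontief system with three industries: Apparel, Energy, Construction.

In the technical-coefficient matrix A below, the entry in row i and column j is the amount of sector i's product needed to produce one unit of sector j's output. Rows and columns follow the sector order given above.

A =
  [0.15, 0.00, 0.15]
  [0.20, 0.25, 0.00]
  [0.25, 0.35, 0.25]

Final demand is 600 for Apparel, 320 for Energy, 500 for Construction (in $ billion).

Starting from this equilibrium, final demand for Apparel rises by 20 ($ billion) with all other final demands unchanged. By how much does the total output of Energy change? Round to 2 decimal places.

Δx_2 = 6.83

I − A =
  [   0.85     0.00    -0.15]
  [  -0.20     0.75     0.00]
  [  -0.25    -0.35     0.75]
Cofactors of I−A, C_ij = (−1)^(i+j)·(minor ij) (rows/columns in the sector order above):
  C_11 = (0.75)(0.75) − (0.00)(-0.35) = 0.5625
  C_12 = −[(-0.20)(0.75) − (0.00)(-0.25)] = 0.1500
  C_13 = (-0.20)(-0.35) − (0.75)(-0.25) = 0.2575
  C_21 = −[(0.00)(0.75) − (-0.15)(-0.35)] = 0.0525
  C_22 = (0.85)(0.75) − (-0.15)(-0.25) = 0.6000
  C_23 = −[(0.85)(-0.35) − (0.00)(-0.25)] = 0.2975
  C_31 = (0.00)(0.00) − (-0.15)(0.75) = 0.1125
  C_32 = −[(0.85)(0.00) − (-0.15)(-0.20)] = 0.0300
  C_33 = (0.85)(0.75) − (0.00)(-0.20) = 0.6375
det(I−A) = Σ_j (I−A)_1j·C_1j = (0.85)(0.5625) + (0.00)(0.1500) + (-0.15)(0.2575) = 0.4395
adj(I−A) = Cᵀ =
  [ 0.5625   0.0525   0.1125]
  [ 0.1500   0.6000   0.0300]
  [ 0.2575   0.2975   0.6375]
(I − A)⁻¹ = adj(I−A) / det(I−A) ≈
  [   1.2799     0.1195     0.2560]
  [   0.3413     1.3652     0.0683]
  [   0.5859     0.6769     1.4505]
Δx = (I − A)⁻¹ Δd with Δd having +20 in the Apparel component and 0 elsewhere.
So Δx_2 = L_21 · (+20), where L_21 = adj(I−A)_21 / det(I−A) = 0.1500 / 0.4395.
Δx_2 = 0.1500 × (+20) / 0.4395 = 3.00 / 0.4395 ≈ 6.83.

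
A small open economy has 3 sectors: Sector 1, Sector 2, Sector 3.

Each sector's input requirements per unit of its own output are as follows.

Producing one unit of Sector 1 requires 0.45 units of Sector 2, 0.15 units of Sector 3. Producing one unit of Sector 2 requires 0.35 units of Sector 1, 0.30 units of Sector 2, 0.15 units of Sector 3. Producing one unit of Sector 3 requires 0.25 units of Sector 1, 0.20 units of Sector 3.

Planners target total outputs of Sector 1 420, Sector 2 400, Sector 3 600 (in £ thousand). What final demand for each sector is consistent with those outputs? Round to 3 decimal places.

I − A =
  [   1.00    -0.35    -0.25]
  [  -0.45     0.70     0.00]
  [  -0.15    -0.15     0.80]
d = (I − A) x:
  d_1 = (+1.00)·420 + (-0.35)·400 + (-0.25)·600 = 130.000
  d_2 = (-0.45)·420 + (+0.70)·400 + (+0.00)·600 = 91.000
  d_3 = (-0.15)·420 + (-0.15)·400 + (+0.80)·600 = 357.000

d_1 = 130.000, d_2 = 91.000, d_3 = 357.000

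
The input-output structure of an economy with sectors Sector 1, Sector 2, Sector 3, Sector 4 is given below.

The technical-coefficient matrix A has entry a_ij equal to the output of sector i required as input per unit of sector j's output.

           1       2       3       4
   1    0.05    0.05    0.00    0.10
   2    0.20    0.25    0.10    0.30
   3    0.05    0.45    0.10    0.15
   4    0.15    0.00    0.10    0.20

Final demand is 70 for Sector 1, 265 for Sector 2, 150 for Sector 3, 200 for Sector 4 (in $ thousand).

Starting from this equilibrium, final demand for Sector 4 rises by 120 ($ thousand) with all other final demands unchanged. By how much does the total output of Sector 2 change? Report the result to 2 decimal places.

Δx_2 = 79.77

I − A =
  [   0.95    -0.05     0.00    -0.10]
  [  -0.20     0.75    -0.10    -0.30]
  [  -0.05    -0.45     0.90    -0.15]
  [  -0.15     0.00    -0.10     0.80]
Compute the cofactors C_ij = (−1)^(i+j)·(3×3 minor ij) of I−A; the adjugate is their transpose:
adj(I−A) = Cᵀ =
  [ 0.479250   0.039750   0.013000   0.077250]
  [ 0.189250   0.655750   0.105000   0.289250]
  [ 0.139125   0.338375   0.548500   0.247125]
  [ 0.107250   0.049750   0.071000   0.589250]
det(I−A) = Σ_j (I−A)_1j·C_1j = (0.95)(0.479250) + (-0.05)(0.189250) + (0.00)(0.139125) + (-0.10)(0.107250) = 0.4351
(I − A)⁻¹ = adj(I−A) / det(I−A) ≈
  [   1.1015     0.0914     0.0299     0.1775]
  [   0.4350     1.5071     0.2413     0.6648]
  [   0.3198     0.7777     1.2606     0.5680]
  [   0.2465     0.1143     0.1632     1.3543]
Δx = (I − A)⁻¹ Δd with Δd having +120 in the Sector 4 component and 0 elsewhere.
So Δx_2 = L_24 · (+120), where L_24 = adj(I−A)_24 / det(I−A) = 0.289250 / 0.4351.
Δx_2 = 0.289250 × (+120) / 0.4351 = 34.71 / 0.4351 ≈ 79.77.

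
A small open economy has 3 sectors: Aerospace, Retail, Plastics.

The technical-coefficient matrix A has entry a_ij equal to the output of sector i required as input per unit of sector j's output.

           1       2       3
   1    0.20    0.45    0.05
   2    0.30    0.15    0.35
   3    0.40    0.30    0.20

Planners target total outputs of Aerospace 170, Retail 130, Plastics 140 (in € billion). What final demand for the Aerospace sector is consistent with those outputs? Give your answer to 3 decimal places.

I − A =
  [   0.80    -0.45    -0.05]
  [  -0.30     0.85    -0.35]
  [  -0.40    -0.30     0.80]
d = (I − A) x:
  d_1 = (+0.80)·170 + (-0.45)·130 + (-0.05)·140 = 70.500
  d_2 = (-0.30)·170 + (+0.85)·130 + (-0.35)·140 = 10.500
  d_3 = (-0.40)·170 + (-0.30)·130 + (+0.80)·140 = 5.000

d_1 = 70.500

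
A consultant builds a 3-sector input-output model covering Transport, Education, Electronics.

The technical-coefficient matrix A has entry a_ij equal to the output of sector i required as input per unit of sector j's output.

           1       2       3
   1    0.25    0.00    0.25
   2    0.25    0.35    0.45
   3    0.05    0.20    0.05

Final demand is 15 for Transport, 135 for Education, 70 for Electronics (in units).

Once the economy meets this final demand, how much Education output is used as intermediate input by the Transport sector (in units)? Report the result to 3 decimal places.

I − A =
  [   0.75     0.00    -0.25]
  [  -0.25     0.65    -0.45]
  [  -0.05    -0.20     0.95]
Cofactors of I−A, C_ij = (−1)^(i+j)·(minor ij) (rows/columns in the sector order above):
  C_11 = (0.65)(0.95) − (-0.45)(-0.20) = 0.5275
  C_12 = −[(-0.25)(0.95) − (-0.45)(-0.05)] = 0.2600
  C_13 = (-0.25)(-0.20) − (0.65)(-0.05) = 0.0825
  C_21 = −[(0.00)(0.95) − (-0.25)(-0.20)] = 0.0500
  C_22 = (0.75)(0.95) − (-0.25)(-0.05) = 0.7000
  C_23 = −[(0.75)(-0.20) − (0.00)(-0.05)] = 0.1500
  C_31 = (0.00)(-0.45) − (-0.25)(0.65) = 0.1625
  C_32 = −[(0.75)(-0.45) − (-0.25)(-0.25)] = 0.4000
  C_33 = (0.75)(0.65) − (0.00)(-0.25) = 0.4875
det(I−A) = Σ_j (I−A)_1j·C_1j = (0.75)(0.5275) + (0.00)(0.2600) + (-0.25)(0.0825) = 0.3750
adj(I−A) = Cᵀ =
  [ 0.5275   0.0500   0.1625]
  [ 0.2600   0.7000   0.4000]
  [ 0.0825   0.1500   0.4875]
(I − A)⁻¹ = adj(I−A) / det(I−A) ≈
  [   1.4067     0.1333     0.4333]
  [   0.6933     1.8667     1.0667]
  [   0.2200     0.4000     1.3000]
First solve x = (I − A)⁻¹ d = adj(I−A)·d / det(I−A); in particular x_1 = (0.5275·15 + 0.0500·135 + 0.1625·70) / 0.3750 = 26.0375 / 0.3750 ≈ 69.43333.
Intermediate flow from 2 to 1: z_21 = a_21 · x_1 = 0.25 × 26.0375 / 0.3750 = 6.509375 / 0.3750 ≈ 17.358.

z_21 = 17.358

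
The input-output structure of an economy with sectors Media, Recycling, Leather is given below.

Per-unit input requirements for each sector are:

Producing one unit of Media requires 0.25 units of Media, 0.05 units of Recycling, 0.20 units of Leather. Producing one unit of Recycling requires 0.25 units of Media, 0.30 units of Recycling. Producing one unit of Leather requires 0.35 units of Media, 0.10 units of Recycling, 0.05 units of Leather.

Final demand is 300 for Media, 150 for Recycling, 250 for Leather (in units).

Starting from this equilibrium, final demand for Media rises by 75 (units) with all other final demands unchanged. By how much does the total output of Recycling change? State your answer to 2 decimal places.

Δx_2 = 11.70

I − A =
  [   0.75    -0.25    -0.35]
  [  -0.05     0.70    -0.10]
  [  -0.20     0.00     0.95]
Cofactors of I−A, C_ij = (−1)^(i+j)·(minor ij) (rows/columns in the sector order above):
  C_11 = (0.70)(0.95) − (-0.10)(0.00) = 0.6650
  C_12 = −[(-0.05)(0.95) − (-0.10)(-0.20)] = 0.0675
  C_13 = (-0.05)(0.00) − (0.70)(-0.20) = 0.1400
  C_21 = −[(-0.25)(0.95) − (-0.35)(0.00)] = 0.2375
  C_22 = (0.75)(0.95) − (-0.35)(-0.20) = 0.6425
  C_23 = −[(0.75)(0.00) − (-0.25)(-0.20)] = 0.0500
  C_31 = (-0.25)(-0.10) − (-0.35)(0.70) = 0.2700
  C_32 = −[(0.75)(-0.10) − (-0.35)(-0.05)] = 0.0925
  C_33 = (0.75)(0.70) − (-0.25)(-0.05) = 0.5125
det(I−A) = Σ_j (I−A)_1j·C_1j = (0.75)(0.6650) + (-0.25)(0.0675) + (-0.35)(0.1400) = 0.432875
adj(I−A) = Cᵀ =
  [ 0.6650   0.2375   0.2700]
  [ 0.0675   0.6425   0.0925]
  [ 0.1400   0.0500   0.5125]
(I − A)⁻¹ = adj(I−A) / det(I−A) ≈
  [   1.5362     0.5487     0.6237]
  [   0.1559     1.4843     0.2137]
  [   0.3234     0.1155     1.1839]
Δx = (I − A)⁻¹ Δd with Δd having +75 in the Media component and 0 elsewhere.
So Δx_2 = L_21 · (+75), where L_21 = adj(I−A)_21 / det(I−A) = 0.0675 / 0.432875.
Δx_2 = 0.0675 × (+75) / 0.432875 = 5.0625 / 0.432875 ≈ 11.70.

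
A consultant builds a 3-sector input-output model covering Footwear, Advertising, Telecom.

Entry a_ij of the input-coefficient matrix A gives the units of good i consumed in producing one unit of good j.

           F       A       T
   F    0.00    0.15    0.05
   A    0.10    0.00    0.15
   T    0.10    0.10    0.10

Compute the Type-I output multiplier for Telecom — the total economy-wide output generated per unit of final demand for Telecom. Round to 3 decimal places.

m_T = 1.404

I − A =
  [   1.00    -0.15    -0.05]
  [  -0.10     1.00    -0.15]
  [  -0.10    -0.10     0.90]
Cofactors of I−A, C_ij = (−1)^(i+j)·(minor ij) (rows/columns in the sector order above):
  C_11 = (1.00)(0.90) − (-0.15)(-0.10) = 0.8850
  C_12 = −[(-0.10)(0.90) − (-0.15)(-0.10)] = 0.1050
  C_13 = (-0.10)(-0.10) − (1.00)(-0.10) = 0.1100
  C_21 = −[(-0.15)(0.90) − (-0.05)(-0.10)] = 0.1400
  C_22 = (1.00)(0.90) − (-0.05)(-0.10) = 0.8950
  C_23 = −[(1.00)(-0.10) − (-0.15)(-0.10)] = 0.1150
  C_31 = (-0.15)(-0.15) − (-0.05)(1.00) = 0.0725
  C_32 = −[(1.00)(-0.15) − (-0.05)(-0.10)] = 0.1550
  C_33 = (1.00)(1.00) − (-0.15)(-0.10) = 0.9850
det(I−A) = Σ_j (I−A)_1j·C_1j = (1.00)(0.8850) + (-0.15)(0.1050) + (-0.05)(0.1100) = 0.86375
adj(I−A) = Cᵀ =
  [ 0.8850   0.1400   0.0725]
  [ 0.1050   0.8950   0.1550]
  [ 0.1100   0.1150   0.9850]
(I − A)⁻¹ = adj(I−A) / det(I−A) ≈
  [   1.0246     0.1621     0.0839]
  [   0.1216     1.0362     0.1795]
  [   0.1274     0.1331     1.1404]
The output multiplier for sector j is the column-j sum of the Leontief inverse (I − A)⁻¹ = adj(I−A) / det(I−A).
Column T of adj(I−A): (0.0725, 0.1550, 0.9850); det(I−A) = 0.86375.
m_T = (0.0725 + 0.1550 + 0.9850) / 0.86375 = 1.2125 / 0.86375 ≈ 1.404.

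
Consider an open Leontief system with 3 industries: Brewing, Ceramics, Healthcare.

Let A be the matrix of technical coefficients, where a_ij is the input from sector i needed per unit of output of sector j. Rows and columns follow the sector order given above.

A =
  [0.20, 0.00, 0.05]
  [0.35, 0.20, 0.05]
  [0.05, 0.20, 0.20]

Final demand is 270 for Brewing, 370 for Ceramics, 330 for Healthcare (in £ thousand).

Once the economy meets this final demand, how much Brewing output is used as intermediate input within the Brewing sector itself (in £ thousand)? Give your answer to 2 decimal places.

I − A =
  [   0.80     0.00    -0.05]
  [  -0.35     0.80    -0.05]
  [  -0.05    -0.20     0.80]
Cofactors of I−A, C_ij = (−1)^(i+j)·(minor ij) (rows/columns in the sector order above):
  C_11 = (0.80)(0.80) − (-0.05)(-0.20) = 0.6300
  C_12 = −[(-0.35)(0.80) − (-0.05)(-0.05)] = 0.2825
  C_13 = (-0.35)(-0.20) − (0.80)(-0.05) = 0.1100
  C_21 = −[(0.00)(0.80) − (-0.05)(-0.20)] = 0.0100
  C_22 = (0.80)(0.80) − (-0.05)(-0.05) = 0.6375
  C_23 = −[(0.80)(-0.20) − (0.00)(-0.05)] = 0.1600
  C_31 = (0.00)(-0.05) − (-0.05)(0.80) = 0.0400
  C_32 = −[(0.80)(-0.05) − (-0.05)(-0.35)] = 0.0575
  C_33 = (0.80)(0.80) − (0.00)(-0.35) = 0.6400
det(I−A) = Σ_j (I−A)_1j·C_1j = (0.80)(0.6300) + (0.00)(0.2825) + (-0.05)(0.1100) = 0.4985
adj(I−A) = Cᵀ =
  [ 0.6300   0.0100   0.0400]
  [ 0.2825   0.6375   0.0575]
  [ 0.1100   0.1600   0.6400]
(I − A)⁻¹ = adj(I−A) / det(I−A) ≈
  [   1.2638     0.0201     0.0802]
  [   0.5667     1.2788     0.1153]
  [   0.2207     0.3210     1.2839]
First solve x = (I − A)⁻¹ d = adj(I−A)·d / det(I−A); in particular x_B = (0.6300·270 + 0.0100·370 + 0.0400·330) / 0.4985 = 187.00 / 0.4985 ≈ 375.1254.
Intermediate flow from B to B: z_BB = a_BB · x_B = 0.20 × 187.00 / 0.4985 = 37.40 / 0.4985 ≈ 75.03.

z_BB = 75.03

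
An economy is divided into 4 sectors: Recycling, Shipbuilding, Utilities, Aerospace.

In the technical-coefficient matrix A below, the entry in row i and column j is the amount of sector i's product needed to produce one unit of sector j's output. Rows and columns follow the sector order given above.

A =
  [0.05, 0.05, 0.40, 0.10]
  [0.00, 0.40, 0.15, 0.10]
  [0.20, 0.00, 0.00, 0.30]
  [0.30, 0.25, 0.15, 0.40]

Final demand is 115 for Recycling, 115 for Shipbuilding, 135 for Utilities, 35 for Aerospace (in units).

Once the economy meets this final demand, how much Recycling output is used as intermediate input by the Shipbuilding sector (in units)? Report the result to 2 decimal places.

z_RS = 17.57

I − A =
  [   0.95    -0.05    -0.40    -0.10]
  [   0.00     0.60    -0.15    -0.10]
  [  -0.20     0.00     1.00    -0.30]
  [  -0.30    -0.25    -0.15     0.60]
Compute the cofactors C_ij = (−1)^(i+j)·(3×3 minor ij) of I−A; the adjugate is their transpose:
adj(I−A) = Cᵀ =
  [ 0.296750   0.082750   0.152000   0.139250]
  [ 0.064500   0.410250   0.107250   0.132750]
  [ 0.121000   0.086750   0.298750   0.184000]
  [ 0.205500   0.234000   0.195375   0.520500]
det(I−A) = Σ_j (I−A)_1j·C_1j = (0.95)(0.296750) + (-0.05)(0.064500) + (-0.40)(0.121000) + (-0.10)(0.205500) = 0.2097375
(I − A)⁻¹ = adj(I−A) / det(I−A) ≈
  [   1.4149     0.3945     0.7247     0.6639]
  [   0.3075     1.9560     0.5114     0.6329]
  [   0.5769     0.4136     1.4244     0.8773]
  [   0.9798     1.1157     0.9315     2.4817]
First solve x = (I − A)⁻¹ d = adj(I−A)·d / det(I−A); in particular x_S = (0.064500·115 + 0.410250·115 + 0.107250·135 + 0.132750·35) / 0.2097375 = 73.72125 / 0.2097375 ≈ 351.4929.
Intermediate flow from R to S: z_RS = a_RS · x_S = 0.05 × 73.72125 / 0.2097375 = 3.6860625 / 0.2097375 ≈ 17.57.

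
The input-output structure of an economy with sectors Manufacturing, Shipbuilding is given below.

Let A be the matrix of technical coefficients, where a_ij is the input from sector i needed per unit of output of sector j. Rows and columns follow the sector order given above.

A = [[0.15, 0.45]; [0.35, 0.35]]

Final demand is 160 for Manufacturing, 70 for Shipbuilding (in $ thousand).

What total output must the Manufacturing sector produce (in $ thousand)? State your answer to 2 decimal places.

I − A =
  [   0.85    -0.45]
  [  -0.35     0.65]
det(I−A) = (0.85)(0.65) − (-0.45)(-0.35) = 0.3950
adj(I−A) = [[0.65, 0.45], [0.35, 0.85]]
(I − A)⁻¹ = adj(I−A) / det(I−A) ≈
  [   1.6456     1.1392]
  [   0.8861     2.1519]
x = (I − A)⁻¹ d = adj(I−A)·d / det(I−A), with det(I−A) = 0.3950:
  x_M = (0.65·160 + 0.45·70) / 0.3950 = 135.50 / 0.3950 ≈ 343.04
  x_S = (0.35·160 + 0.85·70) / 0.3950 = 115.50 / 0.3950 ≈ 292.41

x_M = 343.04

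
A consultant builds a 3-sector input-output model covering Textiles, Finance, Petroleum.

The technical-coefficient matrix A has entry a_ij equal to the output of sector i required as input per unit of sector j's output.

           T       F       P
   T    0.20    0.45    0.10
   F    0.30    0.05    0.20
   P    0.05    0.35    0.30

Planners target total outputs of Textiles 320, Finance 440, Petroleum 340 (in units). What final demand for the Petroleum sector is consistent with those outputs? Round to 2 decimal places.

I − A =
  [   0.80    -0.45    -0.10]
  [  -0.30     0.95    -0.20]
  [  -0.05    -0.35     0.70]
d = (I − A) x:
  d_T = (+0.80)·320 + (-0.45)·440 + (-0.10)·340 = 24.00
  d_F = (-0.30)·320 + (+0.95)·440 + (-0.20)·340 = 254.00
  d_P = (-0.05)·320 + (-0.35)·440 + (+0.70)·340 = 68.00

d_P = 68.00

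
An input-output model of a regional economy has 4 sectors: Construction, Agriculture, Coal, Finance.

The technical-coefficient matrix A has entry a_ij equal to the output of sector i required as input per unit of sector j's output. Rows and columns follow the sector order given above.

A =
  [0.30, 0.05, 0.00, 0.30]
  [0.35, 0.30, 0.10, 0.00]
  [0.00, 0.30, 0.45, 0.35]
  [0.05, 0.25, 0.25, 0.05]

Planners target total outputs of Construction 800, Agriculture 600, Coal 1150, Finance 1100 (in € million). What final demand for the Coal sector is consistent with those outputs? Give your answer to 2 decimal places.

I − A =
  [   0.70    -0.05     0.00    -0.30]
  [  -0.35     0.70    -0.10     0.00]
  [   0.00    -0.30     0.55    -0.35]
  [  -0.05    -0.25    -0.25     0.95]
d = (I − A) x:
  d_1 = (+0.70)·800 + (-0.05)·600 + (+0.00)·1150 + (-0.30)·1100 = 200.00
  d_2 = (-0.35)·800 + (+0.70)·600 + (-0.10)·1150 + (+0.00)·1100 = 25.00
  d_3 = (+0.00)·800 + (-0.30)·600 + (+0.55)·1150 + (-0.35)·1100 = 67.50
  d_4 = (-0.05)·800 + (-0.25)·600 + (-0.25)·1150 + (+0.95)·1100 = 567.50

d_3 = 67.50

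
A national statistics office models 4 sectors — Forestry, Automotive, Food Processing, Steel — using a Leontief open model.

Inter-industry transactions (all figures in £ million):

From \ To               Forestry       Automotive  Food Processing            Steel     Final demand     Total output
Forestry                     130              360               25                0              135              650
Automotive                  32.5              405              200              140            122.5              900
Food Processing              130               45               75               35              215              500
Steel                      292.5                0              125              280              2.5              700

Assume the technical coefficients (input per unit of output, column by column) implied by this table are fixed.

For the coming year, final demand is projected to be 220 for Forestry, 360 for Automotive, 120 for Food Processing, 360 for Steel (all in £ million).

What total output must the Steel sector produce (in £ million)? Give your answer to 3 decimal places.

x_4 = 1832.408

Technical coefficients a_ij = z_ij / X_j:
  a_11 = 130/650 = 0.20, a_21 = 32.5/650 = 0.05, a_31 = 130/650 = 0.20, a_41 = 292.5/650 = 0.45
  a_12 = 360/900 = 0.40, a_22 = 405/900 = 0.45, a_32 = 45/900 = 0.05, a_42 = 0/900 = 0.00
  a_13 = 25/500 = 0.05, a_23 = 200/500 = 0.40, a_33 = 75/500 = 0.15, a_43 = 125/500 = 0.25
  a_14 = 0/700 = 0.00, a_24 = 140/700 = 0.20, a_34 = 35/700 = 0.05, a_44 = 280/700 = 0.40
I − A =
  [   0.80    -0.40    -0.05     0.00]
  [  -0.05     0.55    -0.40    -0.20]
  [  -0.20    -0.05     0.85    -0.05]
  [  -0.45     0.00    -0.25     0.60]
Compute the cofactors C_ij = (−1)^(i+j)·(3×3 minor ij) of I−A; the adjugate is their transpose:
adj(I−A) = Cᵀ =
  [ 0.259125   0.200500   0.132500   0.077875]
  [ 0.168375   0.390875   0.238000   0.150125]
  [ 0.084375   0.081000   0.216000   0.045000]
  [ 0.229500   0.184125   0.189375   0.303375]
det(I−A) = Σ_j (I−A)_1j·C_1j = (0.80)(0.259125) + (-0.40)(0.168375) + (-0.05)(0.084375) + (0.00)(0.229500) = 0.13573125
(I − A)⁻¹ = adj(I−A) / det(I−A) ≈
  [   1.9091     1.4772     0.9762     0.5737]
  [   1.2405     2.8798     1.7535     1.1060]
  [   0.6216     0.5968     1.5914     0.3315]
  [   1.6908     1.3565     1.3952     2.2351]
x = (I − A)⁻¹ d = adj(I−A)·d / det(I−A), with det(I−A) = 0.13573125:
  x_1 = (0.259125·220 + 0.200500·360 + 0.132500·120 + 0.077875·360) / 0.13573125 = 173.1225 / 0.13573125 ≈ 1275.480
  x_2 = (0.168375·220 + 0.390875·360 + 0.238000·120 + 0.150125·360) / 0.13573125 = 260.3625 / 0.13573125 ≈ 1918.221
  x_3 = (0.084375·220 + 0.081000·360 + 0.216000·120 + 0.045000·360) / 0.13573125 = 89.8425 / 0.13573125 ≈ 661.915
  x_4 = (0.229500·220 + 0.184125·360 + 0.189375·120 + 0.303375·360) / 0.13573125 = 248.715 / 0.13573125 ≈ 1832.408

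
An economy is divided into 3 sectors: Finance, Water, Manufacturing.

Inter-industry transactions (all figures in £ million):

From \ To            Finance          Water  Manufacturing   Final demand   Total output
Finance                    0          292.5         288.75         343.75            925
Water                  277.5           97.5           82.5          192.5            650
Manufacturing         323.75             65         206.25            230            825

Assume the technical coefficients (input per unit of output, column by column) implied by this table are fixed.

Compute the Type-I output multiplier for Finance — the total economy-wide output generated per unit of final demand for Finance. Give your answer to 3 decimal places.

m_1 = 3.069

Technical coefficients a_ij = z_ij / X_j:
  a_11 = 0/925 = 0.00, a_21 = 277.5/925 = 0.30, a_31 = 323.75/925 = 0.35
  a_12 = 292.5/650 = 0.45, a_22 = 97.5/650 = 0.15, a_32 = 65/650 = 0.10
  a_13 = 288.75/825 = 0.35, a_23 = 82.5/825 = 0.10, a_33 = 206.25/825 = 0.25
I − A =
  [   1.00    -0.45    -0.35]
  [  -0.30     0.85    -0.10]
  [  -0.35    -0.10     0.75]
Cofactors of I−A, C_ij = (−1)^(i+j)·(minor ij) (rows/columns in the sector order above):
  C_11 = (0.85)(0.75) − (-0.10)(-0.10) = 0.6275
  C_12 = −[(-0.30)(0.75) − (-0.10)(-0.35)] = 0.2600
  C_13 = (-0.30)(-0.10) − (0.85)(-0.35) = 0.3275
  C_21 = −[(-0.45)(0.75) − (-0.35)(-0.10)] = 0.3725
  C_22 = (1.00)(0.75) − (-0.35)(-0.35) = 0.6275
  C_23 = −[(1.00)(-0.10) − (-0.45)(-0.35)] = 0.2575
  C_31 = (-0.45)(-0.10) − (-0.35)(0.85) = 0.3425
  C_32 = −[(1.00)(-0.10) − (-0.35)(-0.30)] = 0.2050
  C_33 = (1.00)(0.85) − (-0.45)(-0.30) = 0.7150
det(I−A) = Σ_j (I−A)_1j·C_1j = (1.00)(0.6275) + (-0.45)(0.2600) + (-0.35)(0.3275) = 0.395875
adj(I−A) = Cᵀ =
  [ 0.6275   0.3725   0.3425]
  [ 0.2600   0.6275   0.2050]
  [ 0.3275   0.2575   0.7150]
(I − A)⁻¹ = adj(I−A) / det(I−A) ≈
  [   1.5851     0.9410     0.8652]
  [   0.6568     1.5851     0.5178]
  [   0.8273     0.6505     1.8061]
The output multiplier for sector j is the column-j sum of the Leontief inverse (I − A)⁻¹ = adj(I−A) / det(I−A).
Column 1 of adj(I−A): (0.6275, 0.2600, 0.3275); det(I−A) = 0.395875.
m_1 = (0.6275 + 0.2600 + 0.3275) / 0.395875 = 1.215 / 0.395875 ≈ 3.069.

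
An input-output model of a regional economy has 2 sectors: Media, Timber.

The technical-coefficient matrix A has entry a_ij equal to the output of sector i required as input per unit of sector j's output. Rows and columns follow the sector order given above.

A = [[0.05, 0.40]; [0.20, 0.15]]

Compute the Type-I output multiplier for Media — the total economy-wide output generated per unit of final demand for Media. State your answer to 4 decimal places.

I − A =
  [   0.95    -0.40]
  [  -0.20     0.85]
det(I−A) = (0.95)(0.85) − (-0.40)(-0.20) = 0.7275
adj(I−A) = [[0.85, 0.40], [0.20, 0.95]]
(I − A)⁻¹ = adj(I−A) / det(I−A) ≈
  [   1.16838     0.54983]
  [   0.27491     1.30584]
The output multiplier for sector j is the column-j sum of the Leontief inverse (I − A)⁻¹ = adj(I−A) / det(I−A).
Column 1 of adj(I−A): (0.85, 0.20); det(I−A) = 0.7275.
m_1 = (0.85 + 0.20) / 0.7275 = 1.05 / 0.7275 ≈ 1.4433.

m_1 = 1.4433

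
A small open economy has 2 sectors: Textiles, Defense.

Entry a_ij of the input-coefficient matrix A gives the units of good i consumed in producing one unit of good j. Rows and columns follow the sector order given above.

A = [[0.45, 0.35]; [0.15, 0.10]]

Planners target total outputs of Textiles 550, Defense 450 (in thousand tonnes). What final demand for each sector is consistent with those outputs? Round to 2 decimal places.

I − A =
  [   0.55    -0.35]
  [  -0.15     0.90]
d = (I − A) x:
  d_1 = (+0.55)·550 + (-0.35)·450 = 145.00
  d_2 = (-0.15)·550 + (+0.90)·450 = 322.50

d_1 = 145.00, d_2 = 322.50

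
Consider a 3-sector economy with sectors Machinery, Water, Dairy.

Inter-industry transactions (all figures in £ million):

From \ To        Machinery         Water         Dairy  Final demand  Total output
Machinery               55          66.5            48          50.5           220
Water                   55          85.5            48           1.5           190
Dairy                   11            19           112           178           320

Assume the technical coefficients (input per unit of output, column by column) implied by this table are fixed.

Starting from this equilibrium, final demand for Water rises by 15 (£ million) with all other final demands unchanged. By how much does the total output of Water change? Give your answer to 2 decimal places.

Δx_2 = 37.99

Technical coefficients a_ij = z_ij / X_j:
  a_11 = 55/220 = 0.25, a_21 = 55/220 = 0.25, a_31 = 11/220 = 0.05
  a_12 = 66.5/190 = 0.35, a_22 = 85.5/190 = 0.45, a_32 = 19/190 = 0.10
  a_13 = 48/320 = 0.15, a_23 = 48/320 = 0.15, a_33 = 112/320 = 0.35
I − A =
  [   0.75    -0.35    -0.15]
  [  -0.25     0.55    -0.15]
  [  -0.05    -0.10     0.65]
Cofactors of I−A, C_ij = (−1)^(i+j)·(minor ij) (rows/columns in the sector order above):
  C_11 = (0.55)(0.65) − (-0.15)(-0.10) = 0.3425
  C_12 = −[(-0.25)(0.65) − (-0.15)(-0.05)] = 0.1700
  C_13 = (-0.25)(-0.10) − (0.55)(-0.05) = 0.0525
  C_21 = −[(-0.35)(0.65) − (-0.15)(-0.10)] = 0.2425
  C_22 = (0.75)(0.65) − (-0.15)(-0.05) = 0.4800
  C_23 = −[(0.75)(-0.10) − (-0.35)(-0.05)] = 0.0925
  C_31 = (-0.35)(-0.15) − (-0.15)(0.55) = 0.1350
  C_32 = −[(0.75)(-0.15) − (-0.15)(-0.25)] = 0.1500
  C_33 = (0.75)(0.55) − (-0.35)(-0.25) = 0.3250
det(I−A) = Σ_j (I−A)_1j·C_1j = (0.75)(0.3425) + (-0.35)(0.1700) + (-0.15)(0.0525) = 0.1895
adj(I−A) = Cᵀ =
  [ 0.3425   0.2425   0.1350]
  [ 0.1700   0.4800   0.1500]
  [ 0.0525   0.0925   0.3250]
(I − A)⁻¹ = adj(I−A) / det(I−A) ≈
  [   1.8074     1.2797     0.7124]
  [   0.8971     2.5330     0.7916]
  [   0.2770     0.4881     1.7150]
Δx = (I − A)⁻¹ Δd with Δd having +15 in the Water component and 0 elsewhere.
So Δx_2 = L_22 · (+15), where L_22 = adj(I−A)_22 / det(I−A) = 0.4800 / 0.1895.
Δx_2 = 0.4800 × (+15) / 0.1895 = 7.20 / 0.1895 ≈ 37.99.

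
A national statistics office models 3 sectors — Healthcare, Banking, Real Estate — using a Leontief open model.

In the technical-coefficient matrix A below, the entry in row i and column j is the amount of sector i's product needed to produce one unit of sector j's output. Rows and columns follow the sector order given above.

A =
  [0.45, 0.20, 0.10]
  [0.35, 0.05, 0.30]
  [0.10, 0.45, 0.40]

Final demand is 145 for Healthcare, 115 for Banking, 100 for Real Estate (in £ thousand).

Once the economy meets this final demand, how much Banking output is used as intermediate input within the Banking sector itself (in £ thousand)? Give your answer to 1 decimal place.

I − A =
  [   0.55    -0.20    -0.10]
  [  -0.35     0.95    -0.30]
  [  -0.10    -0.45     0.60]
Cofactors of I−A, C_ij = (−1)^(i+j)·(minor ij) (rows/columns in the sector order above):
  C_11 = (0.95)(0.60) − (-0.30)(-0.45) = 0.4350
  C_12 = −[(-0.35)(0.60) − (-0.30)(-0.10)] = 0.2400
  C_13 = (-0.35)(-0.45) − (0.95)(-0.10) = 0.2525
  C_21 = −[(-0.20)(0.60) − (-0.10)(-0.45)] = 0.1650
  C_22 = (0.55)(0.60) − (-0.10)(-0.10) = 0.3200
  C_23 = −[(0.55)(-0.45) − (-0.20)(-0.10)] = 0.2675
  C_31 = (-0.20)(-0.30) − (-0.10)(0.95) = 0.1550
  C_32 = −[(0.55)(-0.30) − (-0.10)(-0.35)] = 0.2000
  C_33 = (0.55)(0.95) − (-0.20)(-0.35) = 0.4525
det(I−A) = Σ_j (I−A)_1j·C_1j = (0.55)(0.4350) + (-0.20)(0.2400) + (-0.10)(0.2525) = 0.1660
adj(I−A) = Cᵀ =
  [ 0.4350   0.1650   0.1550]
  [ 0.2400   0.3200   0.2000]
  [ 0.2525   0.2675   0.4525]
(I − A)⁻¹ = adj(I−A) / det(I−A) ≈
  [   2.6205     0.9940     0.9337]
  [   1.4458     1.9277     1.2048]
  [   1.5211     1.6114     2.7259]
First solve x = (I − A)⁻¹ d = adj(I−A)·d / det(I−A); in particular x_B = (0.2400·145 + 0.3200·115 + 0.2000·100) / 0.1660 = 91.60 / 0.1660 ≈ 551.807.
Intermediate flow from B to B: z_BB = a_BB · x_B = 0.05 × 91.60 / 0.1660 = 4.58 / 0.1660 ≈ 27.6.

z_BB = 27.6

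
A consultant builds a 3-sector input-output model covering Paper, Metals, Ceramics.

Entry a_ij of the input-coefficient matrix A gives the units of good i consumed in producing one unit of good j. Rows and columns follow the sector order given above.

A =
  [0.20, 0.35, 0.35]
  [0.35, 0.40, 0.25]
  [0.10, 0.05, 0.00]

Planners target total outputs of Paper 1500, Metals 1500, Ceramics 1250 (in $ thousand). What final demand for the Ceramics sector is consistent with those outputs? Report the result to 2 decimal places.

d_3 = 1025.00

I − A =
  [   0.80    -0.35    -0.35]
  [  -0.35     0.60    -0.25]
  [  -0.10    -0.05     1.00]
d = (I − A) x:
  d_1 = (+0.80)·1500 + (-0.35)·1500 + (-0.35)·1250 = 237.50
  d_2 = (-0.35)·1500 + (+0.60)·1500 + (-0.25)·1250 = 62.50
  d_3 = (-0.10)·1500 + (-0.05)·1500 + (+1.00)·1250 = 1025.00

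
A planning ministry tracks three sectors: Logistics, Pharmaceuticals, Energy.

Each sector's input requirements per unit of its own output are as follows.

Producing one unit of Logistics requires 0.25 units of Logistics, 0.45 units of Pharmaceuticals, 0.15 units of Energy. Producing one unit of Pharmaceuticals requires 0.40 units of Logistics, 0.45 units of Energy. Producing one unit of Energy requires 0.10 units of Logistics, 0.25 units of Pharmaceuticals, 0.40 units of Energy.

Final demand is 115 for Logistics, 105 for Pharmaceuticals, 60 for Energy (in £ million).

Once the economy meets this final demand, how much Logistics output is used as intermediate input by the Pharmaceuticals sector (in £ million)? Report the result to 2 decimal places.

z_12 = 183.22

I − A =
  [   0.75    -0.40    -0.10]
  [  -0.45     1.00    -0.25]
  [  -0.15    -0.45     0.60]
Cofactors of I−A, C_ij = (−1)^(i+j)·(minor ij) (rows/columns in the sector order above):
  C_11 = (1.00)(0.60) − (-0.25)(-0.45) = 0.4875
  C_12 = −[(-0.45)(0.60) − (-0.25)(-0.15)] = 0.3075
  C_13 = (-0.45)(-0.45) − (1.00)(-0.15) = 0.3525
  C_21 = −[(-0.40)(0.60) − (-0.10)(-0.45)] = 0.2850
  C_22 = (0.75)(0.60) − (-0.10)(-0.15) = 0.4350
  C_23 = −[(0.75)(-0.45) − (-0.40)(-0.15)] = 0.3975
  C_31 = (-0.40)(-0.25) − (-0.10)(1.00) = 0.2000
  C_32 = −[(0.75)(-0.25) − (-0.10)(-0.45)] = 0.2325
  C_33 = (0.75)(1.00) − (-0.40)(-0.45) = 0.5700
det(I−A) = Σ_j (I−A)_1j·C_1j = (0.75)(0.4875) + (-0.40)(0.3075) + (-0.10)(0.3525) = 0.207375
adj(I−A) = Cᵀ =
  [ 0.4875   0.2850   0.2000]
  [ 0.3075   0.4350   0.2325]
  [ 0.3525   0.3975   0.5700]
(I − A)⁻¹ = adj(I−A) / det(I−A) ≈
  [   2.3508     1.3743     0.9644]
  [   1.4828     2.0976     1.1212]
  [   1.6998     1.9168     2.7486]
First solve x = (I − A)⁻¹ d = adj(I−A)·d / det(I−A); in particular x_2 = (0.3075·115 + 0.4350·105 + 0.2325·60) / 0.207375 = 94.9875 / 0.207375 ≈ 458.0470.
Intermediate flow from 1 to 2: z_12 = a_12 · x_2 = 0.40 × 94.9875 / 0.207375 = 37.995 / 0.207375 ≈ 183.22.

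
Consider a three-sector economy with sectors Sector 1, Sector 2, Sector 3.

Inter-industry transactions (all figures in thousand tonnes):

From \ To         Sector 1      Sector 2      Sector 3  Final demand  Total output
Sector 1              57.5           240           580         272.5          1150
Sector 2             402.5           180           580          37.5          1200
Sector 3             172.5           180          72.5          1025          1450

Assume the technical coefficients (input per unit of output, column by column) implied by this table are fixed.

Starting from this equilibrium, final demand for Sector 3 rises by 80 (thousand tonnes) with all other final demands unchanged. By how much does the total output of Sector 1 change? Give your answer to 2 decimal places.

Technical coefficients a_ij = z_ij / X_j:
  a_11 = 57.5/1150 = 0.05, a_21 = 402.5/1150 = 0.35, a_31 = 172.5/1150 = 0.15
  a_12 = 240/1200 = 0.20, a_22 = 180/1200 = 0.15, a_32 = 180/1200 = 0.15
  a_13 = 580/1450 = 0.40, a_23 = 580/1450 = 0.40, a_33 = 72.5/1450 = 0.05
I − A =
  [   0.95    -0.20    -0.40]
  [  -0.35     0.85    -0.40]
  [  -0.15    -0.15     0.95]
Cofactors of I−A, C_ij = (−1)^(i+j)·(minor ij) (rows/columns in the sector order above):
  C_11 = (0.85)(0.95) − (-0.40)(-0.15) = 0.7475
  C_12 = −[(-0.35)(0.95) − (-0.40)(-0.15)] = 0.3925
  C_13 = (-0.35)(-0.15) − (0.85)(-0.15) = 0.1800
  C_21 = −[(-0.20)(0.95) − (-0.40)(-0.15)] = 0.2500
  C_22 = (0.95)(0.95) − (-0.40)(-0.15) = 0.8425
  C_23 = −[(0.95)(-0.15) − (-0.20)(-0.15)] = 0.1725
  C_31 = (-0.20)(-0.40) − (-0.40)(0.85) = 0.4200
  C_32 = −[(0.95)(-0.40) − (-0.40)(-0.35)] = 0.5200
  C_33 = (0.95)(0.85) − (-0.20)(-0.35) = 0.7375
det(I−A) = Σ_j (I−A)_1j·C_1j = (0.95)(0.7475) + (-0.20)(0.3925) + (-0.40)(0.1800) = 0.559625
adj(I−A) = Cᵀ =
  [ 0.7475   0.2500   0.4200]
  [ 0.3925   0.8425   0.5200]
  [ 0.1800   0.1725   0.7375]
(I − A)⁻¹ = adj(I−A) / det(I−A) ≈
  [   1.3357     0.4467     0.7505]
  [   0.7014     1.5055     0.9292]
  [   0.3216     0.3082     1.3178]
Δx = (I − A)⁻¹ Δd with Δd having +80 in the Sector 3 component and 0 elsewhere.
So Δx_1 = L_13 · (+80), where L_13 = adj(I−A)_13 / det(I−A) = 0.4200 / 0.559625.
Δx_1 = 0.4200 × (+80) / 0.559625 = 33.60 / 0.559625 ≈ 60.04.

Δx_1 = 60.04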